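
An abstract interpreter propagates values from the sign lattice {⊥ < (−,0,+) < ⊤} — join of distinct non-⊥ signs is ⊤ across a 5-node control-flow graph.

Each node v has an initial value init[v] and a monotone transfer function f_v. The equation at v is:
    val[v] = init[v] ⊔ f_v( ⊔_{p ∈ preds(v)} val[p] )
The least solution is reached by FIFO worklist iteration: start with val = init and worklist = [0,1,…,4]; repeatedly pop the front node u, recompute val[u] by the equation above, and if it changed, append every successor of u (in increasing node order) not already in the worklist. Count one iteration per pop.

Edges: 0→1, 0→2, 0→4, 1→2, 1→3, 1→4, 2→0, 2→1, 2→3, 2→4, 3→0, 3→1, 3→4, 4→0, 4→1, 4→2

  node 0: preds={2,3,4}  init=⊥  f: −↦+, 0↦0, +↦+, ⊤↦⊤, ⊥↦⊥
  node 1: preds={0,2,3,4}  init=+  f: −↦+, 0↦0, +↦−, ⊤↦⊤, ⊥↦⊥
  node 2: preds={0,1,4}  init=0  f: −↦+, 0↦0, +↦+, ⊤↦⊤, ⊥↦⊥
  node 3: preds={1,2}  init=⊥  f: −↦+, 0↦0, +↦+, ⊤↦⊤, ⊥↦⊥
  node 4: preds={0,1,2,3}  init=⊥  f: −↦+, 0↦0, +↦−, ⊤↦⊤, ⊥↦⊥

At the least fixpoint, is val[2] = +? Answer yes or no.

no

Worklist (9 pops):
  #1 pop 0: in=0 → 0 (was ⊥); enqueue []
  #2 pop 1: in=0 → ⊤ (was +); enqueue []
  #3 pop 2: in=⊤ → ⊤ (was 0); enqueue [0,1]
  #4 pop 3: in=⊤ → ⊤ (was ⊥); enqueue []
  #5 pop 4: in=⊤ → ⊤ (was ⊥); enqueue [2]
  #6 pop 0: in=⊤ → ⊤ (was 0); enqueue [4]
  #7 pop 1: in=⊤ → ⊤ (no change)
  #8 pop 2: in=⊤ → ⊤ (no change)
  #9 pop 4: in=⊤ → ⊤ (no change)

Fixpoint:
  val[0] = ⊤
  val[1] = ⊤
  val[2] = ⊤
  val[3] = ⊤
  val[4] = ⊤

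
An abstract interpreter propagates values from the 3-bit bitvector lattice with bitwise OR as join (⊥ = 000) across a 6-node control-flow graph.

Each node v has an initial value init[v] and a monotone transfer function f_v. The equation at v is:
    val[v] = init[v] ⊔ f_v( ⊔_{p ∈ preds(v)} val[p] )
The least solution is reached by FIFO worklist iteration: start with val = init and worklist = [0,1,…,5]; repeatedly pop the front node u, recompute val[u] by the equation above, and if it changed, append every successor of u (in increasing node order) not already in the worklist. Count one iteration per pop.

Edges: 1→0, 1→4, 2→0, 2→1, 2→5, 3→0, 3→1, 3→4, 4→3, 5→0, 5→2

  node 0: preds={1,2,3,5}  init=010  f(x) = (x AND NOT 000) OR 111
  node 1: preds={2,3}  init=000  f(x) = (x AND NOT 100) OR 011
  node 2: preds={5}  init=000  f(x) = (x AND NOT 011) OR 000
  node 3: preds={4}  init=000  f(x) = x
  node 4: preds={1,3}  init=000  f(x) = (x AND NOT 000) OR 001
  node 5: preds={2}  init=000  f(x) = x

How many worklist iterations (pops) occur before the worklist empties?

Iteration log — 11 steps:
  step 1. node 0  ⊔preds=000  new=111  old=010  +wl: 
  step 2. node 1  ⊔preds=000  new=011  old=000  +wl: 0
  step 3. node 2  ⊔preds=000  new=000  stable
  step 4. node 3  ⊔preds=000  new=000  stable
  step 5. node 4  ⊔preds=011  new=011  old=000  +wl: 3
  step 6. node 5  ⊔preds=000  new=000  stable
  step 7. node 0  ⊔preds=011  new=111  stable
  step 8. node 3  ⊔preds=011  new=011  old=000  +wl: 0,1,4
  step 9. node 0  ⊔preds=011  new=111  stable
  step 10. node 1  ⊔preds=011  new=011  stable
  step 11. node 4  ⊔preds=011  new=011  stable

Least fixpoint reached:
  node 0: 111
  node 1: 011
  node 2: 000
  node 3: 011
  node 4: 011
  node 5: 000

11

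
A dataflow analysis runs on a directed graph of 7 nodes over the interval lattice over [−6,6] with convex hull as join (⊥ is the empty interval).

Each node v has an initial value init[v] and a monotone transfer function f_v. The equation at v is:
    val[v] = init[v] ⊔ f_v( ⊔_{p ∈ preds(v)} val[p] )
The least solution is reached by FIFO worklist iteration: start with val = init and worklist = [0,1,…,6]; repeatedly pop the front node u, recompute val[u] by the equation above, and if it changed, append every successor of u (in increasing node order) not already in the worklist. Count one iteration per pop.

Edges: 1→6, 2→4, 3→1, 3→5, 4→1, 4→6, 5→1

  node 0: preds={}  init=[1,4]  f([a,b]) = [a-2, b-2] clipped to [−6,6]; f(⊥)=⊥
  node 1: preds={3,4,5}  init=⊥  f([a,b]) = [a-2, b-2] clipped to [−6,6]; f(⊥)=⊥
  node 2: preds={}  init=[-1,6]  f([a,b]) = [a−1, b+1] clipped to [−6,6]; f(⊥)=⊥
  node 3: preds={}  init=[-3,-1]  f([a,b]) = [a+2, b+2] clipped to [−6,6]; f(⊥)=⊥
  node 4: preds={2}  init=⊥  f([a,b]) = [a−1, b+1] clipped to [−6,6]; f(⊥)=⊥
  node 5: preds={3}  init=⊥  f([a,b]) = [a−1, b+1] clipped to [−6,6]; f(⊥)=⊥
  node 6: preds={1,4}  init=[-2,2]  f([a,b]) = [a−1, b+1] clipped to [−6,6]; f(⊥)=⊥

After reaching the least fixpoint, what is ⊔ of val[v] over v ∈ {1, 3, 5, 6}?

[-6,6]

Iteration log — 9 steps:
  step 1. node 0  ⊔preds=⊥  new=[1,4]  stable
  step 2. node 1  ⊔preds=[-3,-1]  new=[-5,-3]  old=⊥  +wl: 
  step 3. node 2  ⊔preds=⊥  new=[-1,6]  stable
  step 4. node 3  ⊔preds=⊥  new=[-3,-1]  stable
  step 5. node 4  ⊔preds=[-1,6]  new=[-2,6]  old=⊥  +wl: 1
  step 6. node 5  ⊔preds=[-3,-1]  new=[-4,0]  old=⊥  +wl: 
  step 7. node 6  ⊔preds=[-5,6]  new=[-6,6]  old=[-2,2]  +wl: 
  step 8. node 1  ⊔preds=[-4,6]  new=[-6,4]  old=[-5,-3]  +wl: 6
  step 9. node 6  ⊔preds=[-6,6]  new=[-6,6]  stable

Least fixpoint reached:
  node 0: [1,4]
  node 1: [-6,4]
  node 2: [-1,6]
  node 3: [-3,-1]
  node 4: [-2,6]
  node 5: [-4,0]
  node 6: [-6,6]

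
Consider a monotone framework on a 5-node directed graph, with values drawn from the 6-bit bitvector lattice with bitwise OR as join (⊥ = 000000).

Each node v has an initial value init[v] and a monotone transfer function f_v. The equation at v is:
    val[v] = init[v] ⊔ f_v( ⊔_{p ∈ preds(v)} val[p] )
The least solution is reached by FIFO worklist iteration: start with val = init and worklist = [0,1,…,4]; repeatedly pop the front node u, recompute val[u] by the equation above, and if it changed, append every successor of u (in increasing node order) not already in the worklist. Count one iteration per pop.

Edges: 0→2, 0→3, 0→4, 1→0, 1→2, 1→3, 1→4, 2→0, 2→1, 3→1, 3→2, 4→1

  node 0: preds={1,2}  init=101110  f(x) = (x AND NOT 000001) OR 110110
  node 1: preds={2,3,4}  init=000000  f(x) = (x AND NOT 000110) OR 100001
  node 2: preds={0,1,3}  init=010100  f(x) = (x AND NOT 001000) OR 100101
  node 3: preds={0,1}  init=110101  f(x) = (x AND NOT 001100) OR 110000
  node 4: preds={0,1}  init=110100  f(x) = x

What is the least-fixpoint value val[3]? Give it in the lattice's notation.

Worklist (11 pops):
  #1 pop 0: in=010100 → 111110 (was 101110); enqueue []
  #2 pop 1: in=110101 → 110001 (was 000000); enqueue [0]
  #3 pop 2: in=111111 → 110111 (was 010100); enqueue [1]
  #4 pop 3: in=111111 → 110111 (was 110101); enqueue [2]
  #5 pop 4: in=111111 → 111111 (was 110100); enqueue []
  #6 pop 0: in=110111 → 111110 (no change)
  #7 pop 1: in=111111 → 111001 (was 110001); enqueue [0,3,4]
  #8 pop 2: in=111111 → 110111 (no change)
  #9 pop 0: in=111111 → 111110 (no change)
  #10 pop 3: in=111111 → 110111 (no change)
  #11 pop 4: in=111111 → 111111 (no change)

Fixpoint:
  val[0] = 111110
  val[1] = 111001
  val[2] = 110111
  val[3] = 110111
  val[4] = 111111

110111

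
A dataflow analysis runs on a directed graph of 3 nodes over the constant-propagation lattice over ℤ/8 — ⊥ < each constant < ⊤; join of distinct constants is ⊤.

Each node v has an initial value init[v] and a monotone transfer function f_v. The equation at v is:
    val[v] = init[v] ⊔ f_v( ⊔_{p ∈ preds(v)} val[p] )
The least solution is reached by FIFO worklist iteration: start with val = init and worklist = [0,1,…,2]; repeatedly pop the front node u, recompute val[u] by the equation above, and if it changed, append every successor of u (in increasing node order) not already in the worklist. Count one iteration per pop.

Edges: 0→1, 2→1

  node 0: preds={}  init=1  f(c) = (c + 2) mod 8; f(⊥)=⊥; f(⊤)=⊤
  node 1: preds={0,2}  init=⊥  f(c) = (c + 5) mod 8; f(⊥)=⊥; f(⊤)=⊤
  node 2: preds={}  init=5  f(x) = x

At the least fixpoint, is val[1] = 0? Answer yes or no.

Worklist (3 pops):
  #1 pop 0: in=⊥ → 1 (no change)
  #2 pop 1: in=⊤ → ⊤ (was ⊥); enqueue []
  #3 pop 2: in=⊥ → 5 (no change)

Fixpoint:
  val[0] = 1
  val[1] = ⊤
  val[2] = 5

no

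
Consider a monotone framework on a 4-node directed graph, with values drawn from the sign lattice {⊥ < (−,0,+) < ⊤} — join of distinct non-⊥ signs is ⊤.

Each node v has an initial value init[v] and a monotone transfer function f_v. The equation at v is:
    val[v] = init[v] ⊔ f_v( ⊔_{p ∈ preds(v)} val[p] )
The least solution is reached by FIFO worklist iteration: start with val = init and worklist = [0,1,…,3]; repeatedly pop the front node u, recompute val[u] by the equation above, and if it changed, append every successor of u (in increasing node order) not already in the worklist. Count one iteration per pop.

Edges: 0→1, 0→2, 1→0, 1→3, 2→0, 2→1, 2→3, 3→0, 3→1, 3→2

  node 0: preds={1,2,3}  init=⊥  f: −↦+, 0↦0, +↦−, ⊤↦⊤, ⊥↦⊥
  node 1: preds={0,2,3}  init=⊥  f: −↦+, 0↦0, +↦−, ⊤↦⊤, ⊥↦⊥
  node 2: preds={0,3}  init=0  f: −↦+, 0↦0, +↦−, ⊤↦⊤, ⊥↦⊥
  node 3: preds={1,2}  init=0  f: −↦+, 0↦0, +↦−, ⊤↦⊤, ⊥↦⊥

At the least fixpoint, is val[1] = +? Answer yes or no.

Trace (5 dequeues):
  [1] u=0 | in 0 | out 0 | prev ⊥ | push {}
  [2] u=1 | in 0 | out 0 | prev ⊥ | push {0}
  [3] u=2 | in 0 | out 0 | ==
  [4] u=3 | in 0 | out 0 | ==
  [5] u=0 | in 0 | out 0 | ==

Converged values:
  [0] 0
  [1] 0
  [2] 0
  [3] 0

no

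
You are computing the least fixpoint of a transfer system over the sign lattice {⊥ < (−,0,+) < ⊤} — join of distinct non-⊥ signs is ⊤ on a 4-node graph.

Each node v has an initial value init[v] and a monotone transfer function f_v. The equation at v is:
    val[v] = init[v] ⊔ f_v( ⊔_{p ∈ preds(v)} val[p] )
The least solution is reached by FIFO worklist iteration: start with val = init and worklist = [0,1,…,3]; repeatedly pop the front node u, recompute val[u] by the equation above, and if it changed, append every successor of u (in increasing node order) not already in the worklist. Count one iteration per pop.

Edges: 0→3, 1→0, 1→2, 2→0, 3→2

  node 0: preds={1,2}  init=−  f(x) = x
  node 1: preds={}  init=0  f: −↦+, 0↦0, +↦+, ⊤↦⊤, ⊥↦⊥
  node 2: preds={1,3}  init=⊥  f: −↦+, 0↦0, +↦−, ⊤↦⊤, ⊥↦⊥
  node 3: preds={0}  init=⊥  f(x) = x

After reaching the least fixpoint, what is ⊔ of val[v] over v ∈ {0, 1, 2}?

⊤

Worklist (7 pops):
  #1 pop 0: in=0 → ⊤ (was −); enqueue []
  #2 pop 1: in=⊥ → 0 (no change)
  #3 pop 2: in=0 → 0 (was ⊥); enqueue [0]
  #4 pop 3: in=⊤ → ⊤ (was ⊥); enqueue [2]
  #5 pop 0: in=0 → ⊤ (no change)
  #6 pop 2: in=⊤ → ⊤ (was 0); enqueue [0]
  #7 pop 0: in=⊤ → ⊤ (no change)

Fixpoint:
  val[0] = ⊤
  val[1] = 0
  val[2] = ⊤
  val[3] = ⊤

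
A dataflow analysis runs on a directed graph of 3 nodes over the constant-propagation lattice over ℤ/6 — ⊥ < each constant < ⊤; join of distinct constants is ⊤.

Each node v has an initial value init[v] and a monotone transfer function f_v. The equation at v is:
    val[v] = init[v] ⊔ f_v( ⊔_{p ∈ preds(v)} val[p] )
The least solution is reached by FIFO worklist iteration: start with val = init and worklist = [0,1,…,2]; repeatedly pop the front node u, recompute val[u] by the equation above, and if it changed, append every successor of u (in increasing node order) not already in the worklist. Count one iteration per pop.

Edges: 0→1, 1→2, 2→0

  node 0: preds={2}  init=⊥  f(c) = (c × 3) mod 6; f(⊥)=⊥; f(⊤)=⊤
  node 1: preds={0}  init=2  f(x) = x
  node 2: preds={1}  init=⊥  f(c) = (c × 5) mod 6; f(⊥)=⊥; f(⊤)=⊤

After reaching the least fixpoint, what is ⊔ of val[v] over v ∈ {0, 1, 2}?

⊤

Iteration log — 8 steps:
  step 1. node 0  ⊔preds=⊥  new=⊥  stable
  step 2. node 1  ⊔preds=⊥  new=2  stable
  step 3. node 2  ⊔preds=2  new=4  old=⊥  +wl: 0
  step 4. node 0  ⊔preds=4  new=0  old=⊥  +wl: 1
  step 5. node 1  ⊔preds=0  new=⊤  old=2  +wl: 2
  step 6. node 2  ⊔preds=⊤  new=⊤  old=4  +wl: 0
  step 7. node 0  ⊔preds=⊤  new=⊤  old=0  +wl: 1
  step 8. node 1  ⊔preds=⊤  new=⊤  stable

Least fixpoint reached:
  node 0: ⊤
  node 1: ⊤
  node 2: ⊤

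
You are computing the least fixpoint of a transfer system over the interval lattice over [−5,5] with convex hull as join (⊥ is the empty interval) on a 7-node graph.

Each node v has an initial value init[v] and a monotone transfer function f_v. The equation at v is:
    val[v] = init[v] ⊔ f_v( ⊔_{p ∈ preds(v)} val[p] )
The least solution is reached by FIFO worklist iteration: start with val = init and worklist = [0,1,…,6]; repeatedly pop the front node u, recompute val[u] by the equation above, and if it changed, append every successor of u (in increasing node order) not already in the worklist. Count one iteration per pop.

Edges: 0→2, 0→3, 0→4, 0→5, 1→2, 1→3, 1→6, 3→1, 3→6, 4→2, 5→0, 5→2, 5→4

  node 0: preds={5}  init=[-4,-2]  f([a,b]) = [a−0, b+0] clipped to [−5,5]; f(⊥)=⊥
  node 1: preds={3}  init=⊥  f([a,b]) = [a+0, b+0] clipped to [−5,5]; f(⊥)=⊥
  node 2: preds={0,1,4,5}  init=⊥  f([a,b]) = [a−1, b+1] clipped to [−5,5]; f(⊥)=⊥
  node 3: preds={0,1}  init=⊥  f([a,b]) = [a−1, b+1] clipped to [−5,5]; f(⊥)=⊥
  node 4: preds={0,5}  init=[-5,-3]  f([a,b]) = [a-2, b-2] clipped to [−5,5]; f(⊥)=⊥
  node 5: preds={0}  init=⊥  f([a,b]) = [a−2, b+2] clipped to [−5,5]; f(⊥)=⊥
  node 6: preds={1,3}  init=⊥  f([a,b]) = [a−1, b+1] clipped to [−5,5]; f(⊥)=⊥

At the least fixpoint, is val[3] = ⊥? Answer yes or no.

no

Worklist (37 pops):
  #1 pop 0: in=⊥ → [-4,-2] (no change)
  #2 pop 1: in=⊥ → ⊥ (no change)
  #3 pop 2: in=[-5,-2] → [-5,-1] (was ⊥); enqueue []
  #4 pop 3: in=[-4,-2] → [-5,-1] (was ⊥); enqueue [1]
  #5 pop 4: in=[-4,-2] → [-5,-3] (no change)
  #6 pop 5: in=[-4,-2] → [-5,0] (was ⊥); enqueue [0,2,4]
  #7 pop 6: in=[-5,-1] → [-5,0] (was ⊥); enqueue []
  #8 pop 1: in=[-5,-1] → [-5,-1] (was ⊥); enqueue [3,6]
  #9 pop 0: in=[-5,0] → [-5,0] (was [-4,-2]); enqueue [5]
  #10 pop 2: in=[-5,0] → [-5,1] (was [-5,-1]); enqueue []
  #11 pop 4: in=[-5,0] → [-5,-2] (was [-5,-3]); enqueue [2]
  #12 pop 3: in=[-5,0] → [-5,1] (was [-5,-1]); enqueue [1]
  #13 pop 6: in=[-5,1] → [-5,2] (was [-5,0]); enqueue []
  #14 pop 5: in=[-5,0] → [-5,2] (was [-5,0]); enqueue [0,4]
  #15 pop 2: in=[-5,2] → [-5,3] (was [-5,1]); enqueue []
  #16 pop 1: in=[-5,1] → [-5,1] (was [-5,-1]); enqueue [2,3,6]
  #17 pop 0: in=[-5,2] → [-5,2] (was [-5,0]); enqueue [5]
  #18 pop 4: in=[-5,2] → [-5,0] (was [-5,-2]); enqueue []
  #19 pop 2: in=[-5,2] → [-5,3] (no change)
  #20 pop 3: in=[-5,2] → [-5,3] (was [-5,1]); enqueue [1]
  #21 pop 6: in=[-5,3] → [-5,4] (was [-5,2]); enqueue []
  #22 pop 5: in=[-5,2] → [-5,4] (was [-5,2]); enqueue [0,2,4]
  #23 pop 1: in=[-5,3] → [-5,3] (was [-5,1]); enqueue [3,6]
  #24 pop 0: in=[-5,4] → [-5,4] (was [-5,2]); enqueue [5]
  #25 pop 2: in=[-5,4] → [-5,5] (was [-5,3]); enqueue []
  #26 pop 4: in=[-5,4] → [-5,2] (was [-5,0]); enqueue [2]
  #27 pop 3: in=[-5,4] → [-5,5] (was [-5,3]); enqueue [1]
  #28 pop 6: in=[-5,5] → [-5,5] (was [-5,4]); enqueue []
  #29 pop 5: in=[-5,4] → [-5,5] (was [-5,4]); enqueue [0,4]
  #30 pop 2: in=[-5,5] → [-5,5] (no change)
  #31 pop 1: in=[-5,5] → [-5,5] (was [-5,3]); enqueue [2,3,6]
  #32 pop 0: in=[-5,5] → [-5,5] (was [-5,4]); enqueue [5]
  #33 pop 4: in=[-5,5] → [-5,3] (was [-5,2]); enqueue []
  #34 pop 2: in=[-5,5] → [-5,5] (no change)
  #35 pop 3: in=[-5,5] → [-5,5] (no change)
  #36 pop 6: in=[-5,5] → [-5,5] (no change)
  #37 pop 5: in=[-5,5] → [-5,5] (no change)

Fixpoint:
  val[0] = [-5,5]
  val[1] = [-5,5]
  val[2] = [-5,5]
  val[3] = [-5,5]
  val[4] = [-5,3]
  val[5] = [-5,5]
  val[6] = [-5,5]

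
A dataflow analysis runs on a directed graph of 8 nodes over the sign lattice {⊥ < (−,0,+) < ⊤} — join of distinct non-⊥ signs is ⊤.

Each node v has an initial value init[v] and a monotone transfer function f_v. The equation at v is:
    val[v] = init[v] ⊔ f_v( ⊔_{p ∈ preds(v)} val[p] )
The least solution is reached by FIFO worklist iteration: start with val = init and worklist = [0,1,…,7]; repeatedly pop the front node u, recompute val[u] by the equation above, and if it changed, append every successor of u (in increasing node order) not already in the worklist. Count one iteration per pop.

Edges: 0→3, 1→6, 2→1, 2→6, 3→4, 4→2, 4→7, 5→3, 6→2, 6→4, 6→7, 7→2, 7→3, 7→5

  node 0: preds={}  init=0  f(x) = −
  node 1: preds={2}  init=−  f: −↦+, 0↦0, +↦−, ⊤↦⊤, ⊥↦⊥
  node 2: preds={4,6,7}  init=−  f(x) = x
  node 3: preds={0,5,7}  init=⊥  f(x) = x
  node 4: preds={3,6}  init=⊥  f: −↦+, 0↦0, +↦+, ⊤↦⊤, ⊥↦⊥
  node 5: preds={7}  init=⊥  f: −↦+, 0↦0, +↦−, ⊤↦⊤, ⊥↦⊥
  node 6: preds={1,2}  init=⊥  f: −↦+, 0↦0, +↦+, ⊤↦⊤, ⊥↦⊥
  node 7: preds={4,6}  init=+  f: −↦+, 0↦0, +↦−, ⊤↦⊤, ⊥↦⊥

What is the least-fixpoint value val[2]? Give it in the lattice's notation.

Trace (14 dequeues):
  [1] u=0 | in ⊥ | out ⊤ | prev 0 | push {}
  [2] u=1 | in − | out ⊤ | prev − | push {}
  [3] u=2 | in + | out ⊤ | prev − | push {1}
  [4] u=3 | in ⊤ | out ⊤ | prev ⊥ | push {}
  [5] u=4 | in ⊤ | out ⊤ | prev ⊥ | push {2}
  [6] u=5 | in + | out − | prev ⊥ | push {3}
  [7] u=6 | in ⊤ | out ⊤ | prev ⊥ | push {4}
  [8] u=7 | in ⊤ | out ⊤ | prev + | push {5}
  [9] u=1 | in ⊤ | out ⊤ | ==
  [10] u=2 | in ⊤ | out ⊤ | ==
  [11] u=3 | in ⊤ | out ⊤ | ==
  [12] u=4 | in ⊤ | out ⊤ | ==
  [13] u=5 | in ⊤ | out ⊤ | prev − | push {3}
  [14] u=3 | in ⊤ | out ⊤ | ==

Converged values:
  [0] ⊤
  [1] ⊤
  [2] ⊤
  [3] ⊤
  [4] ⊤
  [5] ⊤
  [6] ⊤
  [7] ⊤

⊤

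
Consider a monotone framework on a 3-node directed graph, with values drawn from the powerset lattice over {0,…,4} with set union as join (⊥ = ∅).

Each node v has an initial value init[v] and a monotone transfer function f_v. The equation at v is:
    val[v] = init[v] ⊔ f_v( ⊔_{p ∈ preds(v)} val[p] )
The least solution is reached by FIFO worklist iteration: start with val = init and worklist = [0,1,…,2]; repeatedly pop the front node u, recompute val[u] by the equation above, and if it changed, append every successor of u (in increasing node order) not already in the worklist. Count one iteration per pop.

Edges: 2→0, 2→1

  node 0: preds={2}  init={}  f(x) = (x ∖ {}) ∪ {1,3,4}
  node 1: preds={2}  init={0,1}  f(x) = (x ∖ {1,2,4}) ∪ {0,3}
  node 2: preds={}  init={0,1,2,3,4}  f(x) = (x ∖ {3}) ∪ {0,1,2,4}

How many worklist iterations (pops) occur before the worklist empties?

Worklist (3 pops):
  #1 pop 0: in={0,1,2,3,4} → {0,1,2,3,4} (was {}); enqueue []
  #2 pop 1: in={0,1,2,3,4} → {0,1,3} (was {0,1}); enqueue []
  #3 pop 2: in={} → {0,1,2,3,4} (no change)

Fixpoint:
  val[0] = {0,1,2,3,4}
  val[1] = {0,1,3}
  val[2] = {0,1,2,3,4}

3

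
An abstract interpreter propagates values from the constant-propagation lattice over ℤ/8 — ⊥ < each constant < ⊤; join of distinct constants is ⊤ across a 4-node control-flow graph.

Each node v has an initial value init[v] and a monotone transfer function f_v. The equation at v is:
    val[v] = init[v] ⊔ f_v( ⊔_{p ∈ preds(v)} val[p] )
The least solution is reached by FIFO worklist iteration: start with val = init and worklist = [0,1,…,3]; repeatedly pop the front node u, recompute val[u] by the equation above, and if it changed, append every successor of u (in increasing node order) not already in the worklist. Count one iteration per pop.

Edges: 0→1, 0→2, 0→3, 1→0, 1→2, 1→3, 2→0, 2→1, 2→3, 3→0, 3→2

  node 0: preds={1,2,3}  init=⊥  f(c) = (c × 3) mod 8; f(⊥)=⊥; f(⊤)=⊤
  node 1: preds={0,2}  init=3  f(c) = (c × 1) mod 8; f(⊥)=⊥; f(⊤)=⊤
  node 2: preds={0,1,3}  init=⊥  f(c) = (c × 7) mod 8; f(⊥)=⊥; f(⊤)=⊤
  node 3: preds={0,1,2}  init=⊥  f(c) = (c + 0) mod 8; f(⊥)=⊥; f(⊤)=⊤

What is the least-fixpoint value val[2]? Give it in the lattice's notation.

⊤

Worklist (8 pops):
  #1 pop 0: in=3 → 1 (was ⊥); enqueue []
  #2 pop 1: in=1 → ⊤ (was 3); enqueue [0]
  #3 pop 2: in=⊤ → ⊤ (was ⊥); enqueue [1]
  #4 pop 3: in=⊤ → ⊤ (was ⊥); enqueue [2]
  #5 pop 0: in=⊤ → ⊤ (was 1); enqueue [3]
  #6 pop 1: in=⊤ → ⊤ (no change)
  #7 pop 2: in=⊤ → ⊤ (no change)
  #8 pop 3: in=⊤ → ⊤ (no change)

Fixpoint:
  val[0] = ⊤
  val[1] = ⊤
  val[2] = ⊤
  val[3] = ⊤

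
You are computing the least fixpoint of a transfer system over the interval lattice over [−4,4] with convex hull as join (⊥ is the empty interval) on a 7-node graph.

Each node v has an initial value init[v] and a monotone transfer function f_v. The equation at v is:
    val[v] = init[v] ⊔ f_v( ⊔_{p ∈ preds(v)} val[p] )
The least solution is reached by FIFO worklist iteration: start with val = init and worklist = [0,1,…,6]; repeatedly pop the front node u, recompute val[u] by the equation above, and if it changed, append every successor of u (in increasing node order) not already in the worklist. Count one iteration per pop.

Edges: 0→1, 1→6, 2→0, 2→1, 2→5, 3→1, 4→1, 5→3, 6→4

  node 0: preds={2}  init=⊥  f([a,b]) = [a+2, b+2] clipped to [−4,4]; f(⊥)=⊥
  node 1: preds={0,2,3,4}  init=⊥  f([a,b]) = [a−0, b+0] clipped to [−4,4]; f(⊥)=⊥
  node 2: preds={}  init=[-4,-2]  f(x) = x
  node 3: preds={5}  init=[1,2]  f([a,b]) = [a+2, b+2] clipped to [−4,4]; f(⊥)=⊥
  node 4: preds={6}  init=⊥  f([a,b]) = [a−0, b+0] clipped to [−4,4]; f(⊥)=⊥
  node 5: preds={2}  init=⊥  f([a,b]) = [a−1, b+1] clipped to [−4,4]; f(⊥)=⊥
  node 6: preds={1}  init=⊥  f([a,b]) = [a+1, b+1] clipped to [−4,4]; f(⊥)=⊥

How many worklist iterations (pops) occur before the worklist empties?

Trace (14 dequeues):
  [1] u=0 | in [-4,-2] | out [-2,0] | prev ⊥ | push {}
  [2] u=1 | in [-4,2] | out [-4,2] | prev ⊥ | push {}
  [3] u=2 | in ⊥ | out [-4,-2] | ==
  [4] u=3 | in ⊥ | out [1,2] | ==
  [5] u=4 | in ⊥ | out ⊥ | ==
  [6] u=5 | in [-4,-2] | out [-4,-1] | prev ⊥ | push {3}
  [7] u=6 | in [-4,2] | out [-3,3] | prev ⊥ | push {4}
  [8] u=3 | in [-4,-1] | out [-2,2] | prev [1,2] | push {1}
  [9] u=4 | in [-3,3] | out [-3,3] | prev ⊥ | push {}
  [10] u=1 | in [-4,3] | out [-4,3] | prev [-4,2] | push {6}
  [11] u=6 | in [-4,3] | out [-3,4] | prev [-3,3] | push {4}
  [12] u=4 | in [-3,4] | out [-3,4] | prev [-3,3] | push {1}
  [13] u=1 | in [-4,4] | out [-4,4] | prev [-4,3] | push {6}
  [14] u=6 | in [-4,4] | out [-3,4] | ==

Converged values:
  [0] [-2,0]
  [1] [-4,4]
  [2] [-4,-2]
  [3] [-2,2]
  [4] [-3,4]
  [5] [-4,-1]
  [6] [-3,4]

14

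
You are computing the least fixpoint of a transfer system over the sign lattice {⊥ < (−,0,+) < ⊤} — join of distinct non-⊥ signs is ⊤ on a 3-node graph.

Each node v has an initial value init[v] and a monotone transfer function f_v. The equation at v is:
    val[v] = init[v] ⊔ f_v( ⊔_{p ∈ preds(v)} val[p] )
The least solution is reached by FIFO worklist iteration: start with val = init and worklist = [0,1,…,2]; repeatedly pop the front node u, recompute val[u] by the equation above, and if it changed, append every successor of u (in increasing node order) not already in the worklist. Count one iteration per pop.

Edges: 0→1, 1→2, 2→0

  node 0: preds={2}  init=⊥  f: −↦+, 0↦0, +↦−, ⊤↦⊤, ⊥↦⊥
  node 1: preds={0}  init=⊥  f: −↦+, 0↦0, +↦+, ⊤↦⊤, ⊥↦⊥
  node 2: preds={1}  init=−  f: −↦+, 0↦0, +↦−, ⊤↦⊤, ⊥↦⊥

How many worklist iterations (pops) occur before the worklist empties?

3

Iteration log — 3 steps:
  step 1. node 0  ⊔preds=−  new=+  old=⊥  +wl: 
  step 2. node 1  ⊔preds=+  new=+  old=⊥  +wl: 
  step 3. node 2  ⊔preds=+  new=−  stable

Least fixpoint reached:
  node 0: +
  node 1: +
  node 2: −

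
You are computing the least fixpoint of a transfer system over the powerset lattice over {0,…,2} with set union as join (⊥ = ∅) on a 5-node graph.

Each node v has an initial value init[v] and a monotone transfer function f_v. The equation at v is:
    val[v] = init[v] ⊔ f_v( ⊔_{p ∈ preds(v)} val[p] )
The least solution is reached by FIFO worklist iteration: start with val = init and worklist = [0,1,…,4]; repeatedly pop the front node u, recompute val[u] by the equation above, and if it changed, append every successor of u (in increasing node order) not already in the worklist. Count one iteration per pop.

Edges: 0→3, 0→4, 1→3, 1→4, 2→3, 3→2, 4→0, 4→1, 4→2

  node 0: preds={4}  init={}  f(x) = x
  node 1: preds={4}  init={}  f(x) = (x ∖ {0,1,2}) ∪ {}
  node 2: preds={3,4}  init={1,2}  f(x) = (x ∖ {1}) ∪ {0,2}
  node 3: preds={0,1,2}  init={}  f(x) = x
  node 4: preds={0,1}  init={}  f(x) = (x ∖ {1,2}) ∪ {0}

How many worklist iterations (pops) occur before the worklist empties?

10

Worklist (10 pops):
  #1 pop 0: in={} → {} (no change)
  #2 pop 1: in={} → {} (no change)
  #3 pop 2: in={} → {0,1,2} (was {1,2}); enqueue []
  #4 pop 3: in={0,1,2} → {0,1,2} (was {}); enqueue [2]
  #5 pop 4: in={} → {0} (was {}); enqueue [0,1]
  #6 pop 2: in={0,1,2} → {0,1,2} (no change)
  #7 pop 0: in={0} → {0} (was {}); enqueue [3,4]
  #8 pop 1: in={0} → {} (no change)
  #9 pop 3: in={0,1,2} → {0,1,2} (no change)
  #10 pop 4: in={0} → {0} (no change)

Fixpoint:
  val[0] = {0}
  val[1] = {}
  val[2] = {0,1,2}
  val[3] = {0,1,2}
  val[4] = {0}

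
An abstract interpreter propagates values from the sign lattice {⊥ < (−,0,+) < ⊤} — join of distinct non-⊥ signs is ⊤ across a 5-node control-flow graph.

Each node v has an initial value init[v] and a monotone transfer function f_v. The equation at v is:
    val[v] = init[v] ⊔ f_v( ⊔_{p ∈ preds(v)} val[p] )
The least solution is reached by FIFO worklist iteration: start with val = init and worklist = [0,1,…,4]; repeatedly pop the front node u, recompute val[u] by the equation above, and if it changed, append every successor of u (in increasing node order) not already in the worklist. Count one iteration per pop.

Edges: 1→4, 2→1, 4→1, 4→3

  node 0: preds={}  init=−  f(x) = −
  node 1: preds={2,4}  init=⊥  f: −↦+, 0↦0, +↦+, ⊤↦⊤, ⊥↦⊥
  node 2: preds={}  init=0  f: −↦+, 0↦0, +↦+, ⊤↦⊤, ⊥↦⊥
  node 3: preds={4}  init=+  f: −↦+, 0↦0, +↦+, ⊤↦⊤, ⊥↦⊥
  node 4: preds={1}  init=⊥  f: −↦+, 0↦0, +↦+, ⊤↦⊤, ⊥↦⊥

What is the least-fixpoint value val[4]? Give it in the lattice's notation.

Trace (7 dequeues):
  [1] u=0 | in ⊥ | out − | ==
  [2] u=1 | in 0 | out 0 | prev ⊥ | push {}
  [3] u=2 | in ⊥ | out 0 | ==
  [4] u=3 | in ⊥ | out + | ==
  [5] u=4 | in 0 | out 0 | prev ⊥ | push {1,3}
  [6] u=1 | in 0 | out 0 | ==
  [7] u=3 | in 0 | out ⊤ | prev + | push {}

Converged values:
  [0] −
  [1] 0
  [2] 0
  [3] ⊤
  [4] 0

0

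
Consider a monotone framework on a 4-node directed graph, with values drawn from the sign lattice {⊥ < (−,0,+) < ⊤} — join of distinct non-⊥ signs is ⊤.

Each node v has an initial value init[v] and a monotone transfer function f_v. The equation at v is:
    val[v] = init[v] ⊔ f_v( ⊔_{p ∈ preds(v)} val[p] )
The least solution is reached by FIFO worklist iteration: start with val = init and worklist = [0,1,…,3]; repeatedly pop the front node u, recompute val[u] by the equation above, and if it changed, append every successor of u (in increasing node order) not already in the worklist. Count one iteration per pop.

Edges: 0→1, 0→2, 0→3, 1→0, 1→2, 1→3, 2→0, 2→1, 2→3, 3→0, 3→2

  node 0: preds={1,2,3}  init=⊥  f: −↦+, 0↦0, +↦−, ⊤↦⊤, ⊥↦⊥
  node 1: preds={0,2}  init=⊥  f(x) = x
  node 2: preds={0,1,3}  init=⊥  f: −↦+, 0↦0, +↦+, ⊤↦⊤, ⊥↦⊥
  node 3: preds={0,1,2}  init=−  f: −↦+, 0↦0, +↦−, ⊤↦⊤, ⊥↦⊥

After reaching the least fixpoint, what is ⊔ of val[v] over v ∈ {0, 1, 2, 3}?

Iteration log — 9 steps:
  step 1. node 0  ⊔preds=−  new=+  old=⊥  +wl: 
  step 2. node 1  ⊔preds=+  new=+  old=⊥  +wl: 0
  step 3. node 2  ⊔preds=⊤  new=⊤  old=⊥  +wl: 1
  step 4. node 3  ⊔preds=⊤  new=⊤  old=−  +wl: 2
  step 5. node 0  ⊔preds=⊤  new=⊤  old=+  +wl: 3
  step 6. node 1  ⊔preds=⊤  new=⊤  old=+  +wl: 0
  step 7. node 2  ⊔preds=⊤  new=⊤  stable
  step 8. node 3  ⊔preds=⊤  new=⊤  stable
  step 9. node 0  ⊔preds=⊤  new=⊤  stable

Least fixpoint reached:
  node 0: ⊤
  node 1: ⊤
  node 2: ⊤
  node 3: ⊤

⊤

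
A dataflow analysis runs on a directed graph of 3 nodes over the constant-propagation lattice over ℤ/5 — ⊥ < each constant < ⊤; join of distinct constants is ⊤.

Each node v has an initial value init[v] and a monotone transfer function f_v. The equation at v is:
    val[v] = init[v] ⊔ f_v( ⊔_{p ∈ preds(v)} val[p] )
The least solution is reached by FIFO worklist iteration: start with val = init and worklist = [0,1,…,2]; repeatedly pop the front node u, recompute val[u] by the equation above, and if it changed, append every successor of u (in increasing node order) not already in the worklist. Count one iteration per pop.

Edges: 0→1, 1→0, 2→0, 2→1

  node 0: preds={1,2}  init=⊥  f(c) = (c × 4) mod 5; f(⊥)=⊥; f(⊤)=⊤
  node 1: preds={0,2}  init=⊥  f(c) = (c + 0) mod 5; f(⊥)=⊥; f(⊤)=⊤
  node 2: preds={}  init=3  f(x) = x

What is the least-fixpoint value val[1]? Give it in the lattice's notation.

Trace (5 dequeues):
  [1] u=0 | in 3 | out 2 | prev ⊥ | push {}
  [2] u=1 | in ⊤ | out ⊤ | prev ⊥ | push {0}
  [3] u=2 | in ⊥ | out 3 | ==
  [4] u=0 | in ⊤ | out ⊤ | prev 2 | push {1}
  [5] u=1 | in ⊤ | out ⊤ | ==

Converged values:
  [0] ⊤
  [1] ⊤
  [2] 3

⊤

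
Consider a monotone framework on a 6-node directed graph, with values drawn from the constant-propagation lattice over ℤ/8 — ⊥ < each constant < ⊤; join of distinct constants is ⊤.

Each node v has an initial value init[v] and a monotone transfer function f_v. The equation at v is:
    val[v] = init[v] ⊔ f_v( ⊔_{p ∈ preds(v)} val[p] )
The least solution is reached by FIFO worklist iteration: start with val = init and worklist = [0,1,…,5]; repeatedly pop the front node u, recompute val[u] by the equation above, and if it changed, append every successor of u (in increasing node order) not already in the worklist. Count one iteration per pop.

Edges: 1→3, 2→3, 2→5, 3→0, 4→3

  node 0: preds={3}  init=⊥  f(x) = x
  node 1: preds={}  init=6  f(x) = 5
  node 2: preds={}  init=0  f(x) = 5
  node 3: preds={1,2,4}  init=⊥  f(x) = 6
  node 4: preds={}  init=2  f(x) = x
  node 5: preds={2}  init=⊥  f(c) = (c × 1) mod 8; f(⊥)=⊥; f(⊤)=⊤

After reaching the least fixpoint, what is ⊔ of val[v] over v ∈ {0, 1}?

⊤

Worklist (7 pops):
  #1 pop 0: in=⊥ → ⊥ (no change)
  #2 pop 1: in=⊥ → ⊤ (was 6); enqueue []
  #3 pop 2: in=⊥ → ⊤ (was 0); enqueue []
  #4 pop 3: in=⊤ → 6 (was ⊥); enqueue [0]
  #5 pop 4: in=⊥ → 2 (no change)
  #6 pop 5: in=⊤ → ⊤ (was ⊥); enqueue []
  #7 pop 0: in=6 → 6 (was ⊥); enqueue []

Fixpoint:
  val[0] = 6
  val[1] = ⊤
  val[2] = ⊤
  val[3] = 6
  val[4] = 2
  val[5] = ⊤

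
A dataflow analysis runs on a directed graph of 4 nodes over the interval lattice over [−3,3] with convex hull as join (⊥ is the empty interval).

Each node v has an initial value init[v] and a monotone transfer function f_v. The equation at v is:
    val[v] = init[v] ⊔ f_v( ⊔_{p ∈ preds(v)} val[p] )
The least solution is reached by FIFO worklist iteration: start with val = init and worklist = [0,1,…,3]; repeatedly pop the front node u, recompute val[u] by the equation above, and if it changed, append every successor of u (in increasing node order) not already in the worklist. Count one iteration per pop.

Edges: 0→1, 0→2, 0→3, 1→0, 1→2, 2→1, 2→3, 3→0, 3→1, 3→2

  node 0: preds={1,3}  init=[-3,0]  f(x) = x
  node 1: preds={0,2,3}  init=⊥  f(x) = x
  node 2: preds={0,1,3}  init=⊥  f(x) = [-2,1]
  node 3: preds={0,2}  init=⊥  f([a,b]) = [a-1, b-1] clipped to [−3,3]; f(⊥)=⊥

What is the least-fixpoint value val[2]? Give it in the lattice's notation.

[-2,1]

Iteration log — 11 steps:
  step 1. node 0  ⊔preds=⊥  new=[-3,0]  stable
  step 2. node 1  ⊔preds=[-3,0]  new=[-3,0]  old=⊥  +wl: 0
  step 3. node 2  ⊔preds=[-3,0]  new=[-2,1]  old=⊥  +wl: 1
  step 4. node 3  ⊔preds=[-3,1]  new=[-3,0]  old=⊥  +wl: 2
  step 5. node 0  ⊔preds=[-3,0]  new=[-3,0]  stable
  step 6. node 1  ⊔preds=[-3,1]  new=[-3,1]  old=[-3,0]  +wl: 0
  step 7. node 2  ⊔preds=[-3,1]  new=[-2,1]  stable
  step 8. node 0  ⊔preds=[-3,1]  new=[-3,1]  old=[-3,0]  +wl: 1,2,3
  step 9. node 1  ⊔preds=[-3,1]  new=[-3,1]  stable
  step 10. node 2  ⊔preds=[-3,1]  new=[-2,1]  stable
  step 11. node 3  ⊔preds=[-3,1]  new=[-3,0]  stable

Least fixpoint reached:
  node 0: [-3,1]
  node 1: [-3,1]
  node 2: [-2,1]
  node 3: [-3,0]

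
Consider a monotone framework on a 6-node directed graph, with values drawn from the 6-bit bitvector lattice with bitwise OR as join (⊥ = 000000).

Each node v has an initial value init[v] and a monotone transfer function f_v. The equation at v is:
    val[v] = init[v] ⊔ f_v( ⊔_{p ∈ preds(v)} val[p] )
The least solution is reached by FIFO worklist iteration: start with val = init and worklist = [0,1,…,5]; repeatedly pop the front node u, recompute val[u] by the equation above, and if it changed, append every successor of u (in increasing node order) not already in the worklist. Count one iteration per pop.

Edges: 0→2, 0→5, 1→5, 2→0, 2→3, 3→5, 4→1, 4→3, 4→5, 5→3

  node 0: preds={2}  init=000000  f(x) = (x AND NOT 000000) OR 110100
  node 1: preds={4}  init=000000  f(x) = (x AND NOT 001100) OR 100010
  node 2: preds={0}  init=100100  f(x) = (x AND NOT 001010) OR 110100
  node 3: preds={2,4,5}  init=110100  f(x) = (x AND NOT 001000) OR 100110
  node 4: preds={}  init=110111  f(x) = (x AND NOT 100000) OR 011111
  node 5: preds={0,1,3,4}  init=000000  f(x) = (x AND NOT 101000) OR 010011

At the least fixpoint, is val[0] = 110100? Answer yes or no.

yes

Iteration log — 9 steps:
  step 1. node 0  ⊔preds=100100  new=110100  old=000000  +wl: 
  step 2. node 1  ⊔preds=110111  new=110011  old=000000  +wl: 
  step 3. node 2  ⊔preds=110100  new=110100  old=100100  +wl: 0
  step 4. node 3  ⊔preds=110111  new=110111  old=110100  +wl: 
  step 5. node 4  ⊔preds=000000  new=111111  old=110111  +wl: 1,3
  step 6. node 5  ⊔preds=111111  new=010111  old=000000  +wl: 
  step 7. node 0  ⊔preds=110100  new=110100  stable
  step 8. node 1  ⊔preds=111111  new=110011  stable
  step 9. node 3  ⊔preds=111111  new=110111  stable

Least fixpoint reached:
  node 0: 110100
  node 1: 110011
  node 2: 110100
  node 3: 110111
  node 4: 111111
  node 5: 010111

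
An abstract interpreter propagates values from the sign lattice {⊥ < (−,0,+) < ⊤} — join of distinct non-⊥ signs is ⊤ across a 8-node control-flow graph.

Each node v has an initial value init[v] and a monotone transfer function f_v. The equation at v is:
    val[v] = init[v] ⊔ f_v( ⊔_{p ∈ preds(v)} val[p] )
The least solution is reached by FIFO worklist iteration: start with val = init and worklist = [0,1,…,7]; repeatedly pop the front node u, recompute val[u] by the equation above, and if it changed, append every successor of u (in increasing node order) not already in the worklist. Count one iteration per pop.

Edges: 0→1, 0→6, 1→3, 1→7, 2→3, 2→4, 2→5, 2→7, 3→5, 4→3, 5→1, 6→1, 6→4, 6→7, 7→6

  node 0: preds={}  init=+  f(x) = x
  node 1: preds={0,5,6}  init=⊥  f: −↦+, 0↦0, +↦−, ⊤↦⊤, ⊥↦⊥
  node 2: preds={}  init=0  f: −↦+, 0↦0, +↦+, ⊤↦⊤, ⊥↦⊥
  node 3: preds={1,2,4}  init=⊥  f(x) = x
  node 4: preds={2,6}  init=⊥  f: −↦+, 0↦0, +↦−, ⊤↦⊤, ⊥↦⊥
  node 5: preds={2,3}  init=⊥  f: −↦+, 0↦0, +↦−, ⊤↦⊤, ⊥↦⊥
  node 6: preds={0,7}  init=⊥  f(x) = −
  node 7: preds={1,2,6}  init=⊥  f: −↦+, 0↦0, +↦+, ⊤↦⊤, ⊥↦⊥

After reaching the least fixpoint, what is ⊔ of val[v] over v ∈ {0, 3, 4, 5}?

⊤

Worklist (14 pops):
  #1 pop 0: in=⊥ → + (no change)
  #2 pop 1: in=+ → − (was ⊥); enqueue []
  #3 pop 2: in=⊥ → 0 (no change)
  #4 pop 3: in=⊤ → ⊤ (was ⊥); enqueue []
  #5 pop 4: in=0 → 0 (was ⊥); enqueue [3]
  #6 pop 5: in=⊤ → ⊤ (was ⊥); enqueue [1]
  #7 pop 6: in=+ → − (was ⊥); enqueue [4]
  #8 pop 7: in=⊤ → ⊤ (was ⊥); enqueue [6]
  #9 pop 3: in=⊤ → ⊤ (no change)
  #10 pop 1: in=⊤ → ⊤ (was −); enqueue [3,7]
  #11 pop 4: in=⊤ → ⊤ (was 0); enqueue []
  #12 pop 6: in=⊤ → − (no change)
  #13 pop 3: in=⊤ → ⊤ (no change)
  #14 pop 7: in=⊤ → ⊤ (no change)

Fixpoint:
  val[0] = +
  val[1] = ⊤
  val[2] = 0
  val[3] = ⊤
  val[4] = ⊤
  val[5] = ⊤
  val[6] = −
  val[7] = ⊤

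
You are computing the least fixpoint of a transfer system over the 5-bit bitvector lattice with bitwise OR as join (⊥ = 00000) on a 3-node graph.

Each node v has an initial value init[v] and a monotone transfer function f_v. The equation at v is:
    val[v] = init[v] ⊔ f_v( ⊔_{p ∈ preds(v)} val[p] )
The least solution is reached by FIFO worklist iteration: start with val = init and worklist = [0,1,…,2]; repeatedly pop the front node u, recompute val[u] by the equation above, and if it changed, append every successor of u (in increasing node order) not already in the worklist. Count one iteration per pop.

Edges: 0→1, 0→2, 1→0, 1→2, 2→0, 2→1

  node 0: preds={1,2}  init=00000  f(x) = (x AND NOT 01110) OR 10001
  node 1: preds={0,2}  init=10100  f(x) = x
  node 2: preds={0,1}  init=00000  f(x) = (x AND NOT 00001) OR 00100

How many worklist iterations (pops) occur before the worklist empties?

Worklist (5 pops):
  #1 pop 0: in=10100 → 10001 (was 00000); enqueue []
  #2 pop 1: in=10001 → 10101 (was 10100); enqueue [0]
  #3 pop 2: in=10101 → 10100 (was 00000); enqueue [1]
  #4 pop 0: in=10101 → 10001 (no change)
  #5 pop 1: in=10101 → 10101 (no change)

Fixpoint:
  val[0] = 10001
  val[1] = 10101
  val[2] = 10100

5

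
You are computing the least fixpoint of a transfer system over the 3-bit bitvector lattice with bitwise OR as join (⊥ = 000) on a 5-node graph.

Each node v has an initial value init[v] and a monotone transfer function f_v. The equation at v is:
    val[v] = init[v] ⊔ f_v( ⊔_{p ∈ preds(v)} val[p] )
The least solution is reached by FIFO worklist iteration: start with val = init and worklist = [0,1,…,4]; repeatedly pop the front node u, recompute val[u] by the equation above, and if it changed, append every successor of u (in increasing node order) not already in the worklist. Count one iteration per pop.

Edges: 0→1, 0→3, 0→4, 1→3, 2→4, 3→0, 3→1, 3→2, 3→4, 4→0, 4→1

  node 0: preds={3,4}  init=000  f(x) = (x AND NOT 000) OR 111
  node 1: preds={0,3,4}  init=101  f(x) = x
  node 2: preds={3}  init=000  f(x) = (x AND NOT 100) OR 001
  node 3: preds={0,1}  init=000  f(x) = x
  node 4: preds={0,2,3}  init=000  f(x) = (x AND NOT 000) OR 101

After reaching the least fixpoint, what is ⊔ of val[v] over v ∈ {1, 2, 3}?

Iteration log — 9 steps:
  step 1. node 0  ⊔preds=000  new=111  old=000  +wl: 
  step 2. node 1  ⊔preds=111  new=111  old=101  +wl: 
  step 3. node 2  ⊔preds=000  new=001  old=000  +wl: 
  step 4. node 3  ⊔preds=111  new=111  old=000  +wl: 0,1,2
  step 5. node 4  ⊔preds=111  new=111  old=000  +wl: 
  step 6. node 0  ⊔preds=111  new=111  stable
  step 7. node 1  ⊔preds=111  new=111  stable
  step 8. node 2  ⊔preds=111  new=011  old=001  +wl: 4
  step 9. node 4  ⊔preds=111  new=111  stable

Least fixpoint reached:
  node 0: 111
  node 1: 111
  node 2: 011
  node 3: 111
  node 4: 111

111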